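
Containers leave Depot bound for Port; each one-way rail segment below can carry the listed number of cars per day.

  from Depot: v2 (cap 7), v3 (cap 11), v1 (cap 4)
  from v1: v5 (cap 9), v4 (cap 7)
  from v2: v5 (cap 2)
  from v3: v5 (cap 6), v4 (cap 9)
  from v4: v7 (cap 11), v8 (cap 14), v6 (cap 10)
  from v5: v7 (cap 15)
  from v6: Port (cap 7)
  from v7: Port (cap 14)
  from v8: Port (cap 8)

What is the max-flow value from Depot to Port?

Augment Depot→v1→v4→v6→Port: bottleneck 4, flow now 4.
Augment Depot→v2→v5→v7→Port: bottleneck 2, flow now 6.
Augment Depot→v3→v4→v6→Port: bottleneck 3, flow now 9.
Augment Depot→v3→v4→v7→Port: bottleneck 6, flow now 15.
Augment Depot→v3→v5→v7→Port: bottleneck 2, flow now 17.
No augmenting path remains; maximum flow = 17.
In the residual graph, reachable from Depot: {Depot, v2}.
Min-cut edges: Depot→v1 (4), Depot→v3 (11), v2→v5 (2); capacity 4 + 11 + 2 = 17.
This cut is saturated, so no flow can exceed 17.

17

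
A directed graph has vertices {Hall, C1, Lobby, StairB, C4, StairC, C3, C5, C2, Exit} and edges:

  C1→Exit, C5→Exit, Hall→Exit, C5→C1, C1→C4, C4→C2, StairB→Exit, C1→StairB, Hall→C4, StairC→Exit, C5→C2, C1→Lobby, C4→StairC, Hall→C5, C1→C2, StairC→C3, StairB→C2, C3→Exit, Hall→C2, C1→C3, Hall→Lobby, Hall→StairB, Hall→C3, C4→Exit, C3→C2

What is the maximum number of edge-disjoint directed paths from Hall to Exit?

5

Assign every edge capacity 1; by Menger, the answer equals the max flow.
Path Hall→Exit (+1); total 1.
Path Hall→StairB→Exit (+1); total 2.
Path Hall→C4→Exit (+1); total 3.
Path Hall→C3→Exit (+1); total 4.
Path Hall→C5→Exit (+1); total 5.
No residual Hall→Exit path; max flow = 5.
Certifying cut of size 5: {Hall→C3, Hall→C4, Hall→C5, Hall→Exit, Hall→StairB}.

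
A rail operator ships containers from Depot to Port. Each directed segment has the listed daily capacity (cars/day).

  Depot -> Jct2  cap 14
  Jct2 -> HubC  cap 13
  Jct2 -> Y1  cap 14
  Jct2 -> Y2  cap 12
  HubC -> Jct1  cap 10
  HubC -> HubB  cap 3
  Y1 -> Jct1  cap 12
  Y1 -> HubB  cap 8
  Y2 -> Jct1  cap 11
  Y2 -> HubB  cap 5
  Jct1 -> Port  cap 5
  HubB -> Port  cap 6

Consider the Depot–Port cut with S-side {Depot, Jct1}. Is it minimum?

No — its capacity is 19, but the minimum cut has capacity 11.

Given cut capacity: 14 + 5 = 19.
Augment Depot→Jct2→HubC→Jct1→Port: bottleneck 5, flow now 5.
Augment Depot→Jct2→HubC→HubB→Port: bottleneck 3, flow now 8.
Augment Depot→Jct2→Y1→HubB→Port: bottleneck 3, flow now 11.
No augmenting path remains; maximum flow = 11.
In the residual graph, reachable from Depot: {Depot, Jct2, HubC, Y1, Y2, Jct1, HubB}.
Min-cut edges: Jct1→Port (5), HubB→Port (6); capacity 5 + 6 = 11.
Cut capacity 19 exceeds the max flow 11, so it is not minimum.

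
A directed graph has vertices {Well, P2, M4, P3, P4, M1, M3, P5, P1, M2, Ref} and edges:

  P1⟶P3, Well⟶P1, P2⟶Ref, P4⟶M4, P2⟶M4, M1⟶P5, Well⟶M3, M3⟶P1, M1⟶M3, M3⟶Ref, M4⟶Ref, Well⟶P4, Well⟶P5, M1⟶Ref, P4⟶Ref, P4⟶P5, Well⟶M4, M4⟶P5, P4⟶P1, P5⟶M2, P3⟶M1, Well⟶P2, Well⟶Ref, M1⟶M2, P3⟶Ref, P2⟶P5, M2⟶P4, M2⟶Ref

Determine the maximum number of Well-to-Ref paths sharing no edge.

7

Assign every edge capacity 1; by Menger, the answer equals the max flow.
Path Well→Ref (+1); total 1.
Path Well→P2→Ref (+1); total 2.
Path Well→M4→Ref (+1); total 3.
Path Well→P4→Ref (+1); total 4.
Path Well→M3→Ref (+1); total 5.
Path Well→P5→M2→Ref (+1); total 6.
Path Well→P1→P3→Ref (+1); total 7.
No residual Well→Ref path; max flow = 7.
Certifying cut of size 7: {Well→M3, Well→M4, Well→P1, Well→P2, Well→P4, Well→P5, Well→Ref}.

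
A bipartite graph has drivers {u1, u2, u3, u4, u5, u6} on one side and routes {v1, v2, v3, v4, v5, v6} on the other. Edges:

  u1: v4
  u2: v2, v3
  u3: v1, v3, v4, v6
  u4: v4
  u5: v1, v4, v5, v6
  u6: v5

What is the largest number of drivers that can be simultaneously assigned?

Unit-capacity flow: source→left, listed edges, right→sink; max matching = max flow.
Augmenting path u1→v4 (+1); matched 1.
Augmenting path u2→v2 (+1); matched 2.
Augmenting path u3→v1 (+1); matched 3.
Augmenting path u5→v5 (+1); matched 4.
Augmenting path u6→v5→u5→v6 (+1); matched 5.
No augmenting path remains; maximum matching = 5.
König certificate: {u2, u3, u5, u6, v4} is a vertex cover of size 5 (every listed pair touches it), so no matching can be larger.

5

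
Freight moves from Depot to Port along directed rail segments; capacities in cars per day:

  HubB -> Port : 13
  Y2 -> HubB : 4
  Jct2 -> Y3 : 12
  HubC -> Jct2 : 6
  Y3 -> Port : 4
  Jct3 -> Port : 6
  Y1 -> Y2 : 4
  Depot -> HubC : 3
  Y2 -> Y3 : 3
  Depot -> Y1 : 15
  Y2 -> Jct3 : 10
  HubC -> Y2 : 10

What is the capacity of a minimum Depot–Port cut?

Augment Depot→Y1→Y2→Y3→Port: bottleneck 3, flow now 3.
Augment Depot→Y1→Y2→HubB→Port: bottleneck 1, flow now 4.
Augment Depot→HubC→Jct2→Y3→Port: bottleneck 1, flow now 5.
Augment Depot→HubC→Y2→HubB→Port: bottleneck 2, flow now 7.
No augmenting path remains; maximum flow = 7.
By max-flow min-cut, the minimum cut capacity equals the max flow.
In the residual graph, reachable from Depot: {Depot, Y1}.
Min-cut edges: Depot→HubC (3), Y1→Y2 (4); capacity 3 + 4 = 7.

7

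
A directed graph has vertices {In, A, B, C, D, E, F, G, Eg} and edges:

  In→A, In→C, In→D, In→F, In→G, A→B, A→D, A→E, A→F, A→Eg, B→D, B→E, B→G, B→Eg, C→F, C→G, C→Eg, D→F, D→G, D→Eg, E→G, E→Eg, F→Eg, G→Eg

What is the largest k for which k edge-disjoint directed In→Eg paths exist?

Assign every edge capacity 1; by Menger, the answer equals the max flow.
Path In→A→Eg (+1); total 1.
Path In→C→Eg (+1); total 2.
Path In→D→Eg (+1); total 3.
Path In→F→Eg (+1); total 4.
Path In→G→Eg (+1); total 5.
No residual In→Eg path; max flow = 5.
Certifying cut of size 5: {In→A, In→C, In→D, In→F, In→G}.

5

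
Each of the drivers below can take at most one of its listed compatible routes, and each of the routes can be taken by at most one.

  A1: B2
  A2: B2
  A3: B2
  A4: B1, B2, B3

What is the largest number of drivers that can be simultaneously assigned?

Unit-capacity flow: source→left, listed edges, right→sink; max matching = max flow.
Augmenting path A1→B2 (+1); matched 1.
Augmenting path A4→B1 (+1); matched 2.
No augmenting path remains; maximum matching = 2.
König certificate: {A4, B2} is a vertex cover of size 2 (every listed pair touches it), so no matching can be larger.

2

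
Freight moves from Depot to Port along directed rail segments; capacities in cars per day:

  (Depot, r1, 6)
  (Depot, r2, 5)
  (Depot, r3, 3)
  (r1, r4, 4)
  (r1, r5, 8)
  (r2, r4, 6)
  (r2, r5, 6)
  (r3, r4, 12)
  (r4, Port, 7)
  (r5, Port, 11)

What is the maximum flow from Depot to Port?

14

Augment Depot→r1→r4→Port: bottleneck 4, flow now 4.
Augment Depot→r1→r5→Port: bottleneck 2, flow now 6.
Augment Depot→r2→r4→Port: bottleneck 3, flow now 9.
Augment Depot→r2→r5→Port: bottleneck 2, flow now 11.
Augment Depot→r3→r4→r1→r5→Port: bottleneck 3, flow now 14. (uses reverse residual edge)
No augmenting path remains; maximum flow = 14.
In the residual graph, reachable from Depot: {Depot}.
Min-cut edges: Depot→r1 (6), Depot→r2 (5), Depot→r3 (3); capacity 6 + 5 + 3 = 14.
This cut is saturated, so no flow can exceed 14.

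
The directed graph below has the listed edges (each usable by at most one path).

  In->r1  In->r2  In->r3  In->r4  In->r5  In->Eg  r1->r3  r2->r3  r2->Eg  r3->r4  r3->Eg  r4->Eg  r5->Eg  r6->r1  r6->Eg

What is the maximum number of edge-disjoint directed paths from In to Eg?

Assign every edge capacity 1; by Menger, the answer equals the max flow.
Path In→Eg (+1); total 1.
Path In→r2→Eg (+1); total 2.
Path In→r3→Eg (+1); total 3.
Path In→r4→Eg (+1); total 4.
Path In→r5→Eg (+1); total 5.
No residual In→Eg path; max flow = 5.
Certifying cut of size 5: {In→Eg, In→r2, In→r5, r3→Eg, r4→Eg}.

5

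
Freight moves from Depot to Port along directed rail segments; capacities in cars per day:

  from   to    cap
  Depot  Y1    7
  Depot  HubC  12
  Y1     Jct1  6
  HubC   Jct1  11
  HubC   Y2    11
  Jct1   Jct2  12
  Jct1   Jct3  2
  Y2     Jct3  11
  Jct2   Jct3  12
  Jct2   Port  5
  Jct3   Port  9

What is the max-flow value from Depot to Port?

14

Augment Depot→Y1→Jct1→Jct2→Port: bottleneck 5, flow now 5.
Augment Depot→Y1→Jct1→Jct3→Port: bottleneck 1, flow now 6.
Augment Depot→HubC→Jct1→Jct3→Port: bottleneck 1, flow now 7.
Augment Depot→HubC→Y2→Jct3→Port: bottleneck 7, flow now 14.
No augmenting path remains; maximum flow = 14.
In the residual graph, reachable from Depot: {Depot, Y1, HubC, Jct1, Y2, Jct2, Jct3}.
Min-cut edges: Jct2→Port (5), Jct3→Port (9); capacity 5 + 9 = 14.
This cut is saturated, so no flow can exceed 14.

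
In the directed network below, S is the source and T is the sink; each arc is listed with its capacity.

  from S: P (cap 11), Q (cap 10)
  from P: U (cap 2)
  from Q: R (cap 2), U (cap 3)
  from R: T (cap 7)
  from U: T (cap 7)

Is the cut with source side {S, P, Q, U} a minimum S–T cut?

No — its capacity is 9, but the minimum cut has capacity 7.

Given cut capacity: 2 + 7 = 9.
Augment S→P→U→T: bottleneck 2, flow now 2.
Augment S→Q→R→T: bottleneck 2, flow now 4.
Augment S→Q→U→T: bottleneck 3, flow now 7.
No augmenting path remains; maximum flow = 7.
In the residual graph, reachable from S: {S, P, Q}.
Min-cut edges: P→U (2), Q→R (2), Q→U (3); capacity 2 + 2 + 3 = 7.
Cut capacity 9 exceeds the max flow 7, so it is not minimum.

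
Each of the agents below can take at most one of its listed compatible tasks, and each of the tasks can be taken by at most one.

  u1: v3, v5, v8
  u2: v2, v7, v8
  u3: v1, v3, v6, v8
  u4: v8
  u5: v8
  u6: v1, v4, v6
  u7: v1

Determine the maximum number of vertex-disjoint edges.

6

Unit-capacity flow: source→left, listed edges, right→sink; max matching = max flow.
Augmenting path u1→v3 (+1); matched 1.
Augmenting path u2→v2 (+1); matched 2.
Augmenting path u3→v1 (+1); matched 3.
Augmenting path u4→v8 (+1); matched 4.
Augmenting path u6→v4 (+1); matched 5.
Augmenting path u7→v1→u3→v6 (+1); matched 6.
No augmenting path remains; maximum matching = 6.
König certificate: {u1, u2, u3, u6, u7, v8} is a vertex cover of size 6 (every listed pair touches it), so no matching can be larger.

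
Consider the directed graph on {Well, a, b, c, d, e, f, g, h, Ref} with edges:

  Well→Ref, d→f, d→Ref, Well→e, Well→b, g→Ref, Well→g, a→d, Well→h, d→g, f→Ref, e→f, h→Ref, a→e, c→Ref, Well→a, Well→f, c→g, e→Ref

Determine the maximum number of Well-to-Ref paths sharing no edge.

6

Assign every edge capacity 1; by Menger, the answer equals the max flow.
Path Well→Ref (+1); total 1.
Path Well→e→Ref (+1); total 2.
Path Well→f→Ref (+1); total 3.
Path Well→g→Ref (+1); total 4.
Path Well→h→Ref (+1); total 5.
Path Well→a→d→Ref (+1); total 6.
No residual Well→Ref path; max flow = 6.
Certifying cut of size 6: {Well→Ref, Well→a, Well→e, Well→f, Well→g, Well→h}.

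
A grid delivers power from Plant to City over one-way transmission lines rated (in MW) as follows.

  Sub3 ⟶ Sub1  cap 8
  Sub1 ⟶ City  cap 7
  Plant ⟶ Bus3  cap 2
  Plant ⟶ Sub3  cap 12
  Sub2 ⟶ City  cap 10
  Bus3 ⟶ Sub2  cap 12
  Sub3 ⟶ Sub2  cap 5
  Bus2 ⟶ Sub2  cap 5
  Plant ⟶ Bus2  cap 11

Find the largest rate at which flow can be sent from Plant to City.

Augment Plant→Sub3→Sub2→City: bottleneck 5, flow now 5.
Augment Plant→Sub3→Sub1→City: bottleneck 7, flow now 12.
Augment Plant→Bus3→Sub2→City: bottleneck 2, flow now 14.
Augment Plant→Bus2→Sub2→City: bottleneck 3, flow now 17.
No augmenting path remains; maximum flow = 17.
In the residual graph, reachable from Plant: {Plant, Sub3, Bus3, Bus2, Sub2, Sub1}.
Min-cut edges: Sub2→City (10), Sub1→City (7); capacity 10 + 7 = 17.
This cut is saturated, so no flow can exceed 17.

17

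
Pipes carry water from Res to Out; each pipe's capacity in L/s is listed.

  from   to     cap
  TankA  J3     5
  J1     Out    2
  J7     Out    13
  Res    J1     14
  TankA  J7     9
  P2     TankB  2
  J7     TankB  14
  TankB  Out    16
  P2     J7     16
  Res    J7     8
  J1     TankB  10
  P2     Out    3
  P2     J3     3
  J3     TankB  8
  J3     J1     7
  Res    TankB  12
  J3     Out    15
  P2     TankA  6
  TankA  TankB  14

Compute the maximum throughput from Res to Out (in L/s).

Augment Res→J7→Out: bottleneck 8, flow now 8.
Augment Res→J1→Out: bottleneck 2, flow now 10.
Augment Res→TankB→Out: bottleneck 12, flow now 22.
Augment Res→J1→TankB→Out: bottleneck 4, flow now 26.
No augmenting path remains; maximum flow = 26.
In the residual graph, reachable from Res: {Res, J1, TankB}.
Min-cut edges: Res→J7 (8), J1→Out (2), TankB→Out (16); capacity 8 + 2 + 16 = 26.
This cut is saturated, so no flow can exceed 26.

26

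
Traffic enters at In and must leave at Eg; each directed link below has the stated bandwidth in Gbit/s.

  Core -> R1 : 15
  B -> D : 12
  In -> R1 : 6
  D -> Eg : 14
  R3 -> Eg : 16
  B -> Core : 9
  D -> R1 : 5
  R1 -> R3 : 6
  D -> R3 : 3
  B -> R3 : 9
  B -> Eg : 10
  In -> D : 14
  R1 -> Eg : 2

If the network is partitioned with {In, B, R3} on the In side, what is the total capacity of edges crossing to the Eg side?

67

Edges leaving {In, B, R3}: In→D (14), In→R1 (6), B→Core (9), B→D (12), B→Eg (10), R3→Eg (16).
Cut capacity = 14 + 6 + 9 + 12 + 10 + 16 = 67.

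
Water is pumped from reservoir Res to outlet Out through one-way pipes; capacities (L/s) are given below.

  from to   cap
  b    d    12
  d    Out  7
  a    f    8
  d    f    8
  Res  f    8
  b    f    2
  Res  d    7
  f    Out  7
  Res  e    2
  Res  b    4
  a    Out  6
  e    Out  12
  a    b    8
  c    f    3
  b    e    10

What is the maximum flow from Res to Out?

Augment Res→d→Out: bottleneck 7, flow now 7.
Augment Res→e→Out: bottleneck 2, flow now 9.
Augment Res→f→Out: bottleneck 7, flow now 16.
Augment Res→b→e→Out: bottleneck 4, flow now 20.
No augmenting path remains; maximum flow = 20.
In the residual graph, reachable from Res: {Res, f}.
Min-cut edges: Res→b (4), Res→d (7), Res→e (2), f→Out (7); capacity 4 + 7 + 2 + 7 = 20.
This cut is saturated, so no flow can exceed 20.

20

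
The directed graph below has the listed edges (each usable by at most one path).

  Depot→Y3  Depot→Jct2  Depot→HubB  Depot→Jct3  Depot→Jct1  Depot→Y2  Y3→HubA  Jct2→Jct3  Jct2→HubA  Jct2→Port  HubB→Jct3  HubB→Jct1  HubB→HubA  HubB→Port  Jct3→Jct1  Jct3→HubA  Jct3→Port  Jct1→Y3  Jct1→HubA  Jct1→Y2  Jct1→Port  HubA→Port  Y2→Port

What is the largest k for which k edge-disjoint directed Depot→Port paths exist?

Assign every edge capacity 1; by Menger, the answer equals the max flow.
Path Depot→Jct2→Port (+1); total 1.
Path Depot→HubB→Port (+1); total 2.
Path Depot→Jct3→Port (+1); total 3.
Path Depot→Jct1→Port (+1); total 4.
Path Depot→Y2→Port (+1); total 5.
Path Depot→Y3→HubA→Port (+1); total 6.
No residual Depot→Port path; max flow = 6.
Certifying cut of size 6: {Depot→HubB, Depot→Jct1, Depot→Jct2, Depot→Jct3, Depot→Y2, Depot→Y3}.

6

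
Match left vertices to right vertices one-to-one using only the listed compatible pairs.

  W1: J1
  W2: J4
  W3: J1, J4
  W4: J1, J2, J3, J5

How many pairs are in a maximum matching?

3

Unit-capacity flow: source→left, listed edges, right→sink; max matching = max flow.
Augmenting path W1→J1 (+1); matched 1.
Augmenting path W2→J4 (+1); matched 2.
Augmenting path W4→J2 (+1); matched 3.
No augmenting path remains; maximum matching = 3.
König certificate: {W4, J1, J4} is a vertex cover of size 3 (every listed pair touches it), so no matching can be larger.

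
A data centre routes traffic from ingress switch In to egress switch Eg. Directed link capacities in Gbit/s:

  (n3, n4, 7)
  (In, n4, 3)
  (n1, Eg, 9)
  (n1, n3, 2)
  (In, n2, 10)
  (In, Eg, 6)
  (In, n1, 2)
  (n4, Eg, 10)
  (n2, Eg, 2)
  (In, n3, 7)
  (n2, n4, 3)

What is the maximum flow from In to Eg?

20

Augment In→Eg: bottleneck 6, flow now 6.
Augment In→n1→Eg: bottleneck 2, flow now 8.
Augment In→n2→Eg: bottleneck 2, flow now 10.
Augment In→n4→Eg: bottleneck 3, flow now 13.
Augment In→n2→n4→Eg: bottleneck 3, flow now 16.
Augment In→n3→n4→Eg: bottleneck 4, flow now 20.
No augmenting path remains; maximum flow = 20.
In the residual graph, reachable from In: {In, n2, n3, n4}.
Min-cut edges: In→n1 (2), In→Eg (6), n2→Eg (2), n4→Eg (10); capacity 2 + 6 + 2 + 10 = 20.
This cut is saturated, so no flow can exceed 20.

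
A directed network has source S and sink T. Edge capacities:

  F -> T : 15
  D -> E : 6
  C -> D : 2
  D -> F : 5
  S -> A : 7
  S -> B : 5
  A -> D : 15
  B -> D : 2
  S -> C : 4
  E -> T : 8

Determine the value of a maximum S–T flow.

11

Augment S→A→D→E→T: bottleneck 6, flow now 6.
Augment S→A→D→F→T: bottleneck 1, flow now 7.
Augment S→B→D→F→T: bottleneck 2, flow now 9.
Augment S→C→D→F→T: bottleneck 2, flow now 11.
No augmenting path remains; maximum flow = 11.
In the residual graph, reachable from S: {S, B, C}.
Min-cut edges: S→A (7), B→D (2), C→D (2); capacity 7 + 2 + 2 = 11.
This cut is saturated, so no flow can exceed 11.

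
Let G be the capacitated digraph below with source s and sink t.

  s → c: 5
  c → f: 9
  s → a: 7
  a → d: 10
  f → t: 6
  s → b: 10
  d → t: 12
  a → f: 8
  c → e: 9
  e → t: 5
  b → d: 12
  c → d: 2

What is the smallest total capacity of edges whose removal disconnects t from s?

Augment s→a→d→t: bottleneck 7, flow now 7.
Augment s→b→d→t: bottleneck 5, flow now 12.
Augment s→c→e→t: bottleneck 5, flow now 17.
Augment s→b→d→a→f→t: bottleneck 5, flow now 22. (uses reverse residual edge)
No augmenting path remains; maximum flow = 22.
By max-flow min-cut, the minimum cut capacity equals the max flow.
In the residual graph, reachable from s: {s}.
Min-cut edges: s→a (7), s→b (10), s→c (5); capacity 7 + 10 + 5 = 22.

22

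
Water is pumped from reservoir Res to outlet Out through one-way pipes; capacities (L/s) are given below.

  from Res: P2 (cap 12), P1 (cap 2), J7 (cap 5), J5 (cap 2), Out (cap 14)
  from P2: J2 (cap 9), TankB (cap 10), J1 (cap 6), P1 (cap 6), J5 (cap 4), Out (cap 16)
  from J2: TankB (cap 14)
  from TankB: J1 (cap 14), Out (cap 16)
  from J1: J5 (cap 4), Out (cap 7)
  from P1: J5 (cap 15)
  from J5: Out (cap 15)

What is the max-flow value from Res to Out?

Augment Res→Out: bottleneck 14, flow now 14.
Augment Res→P2→Out: bottleneck 12, flow now 26.
Augment Res→J5→Out: bottleneck 2, flow now 28.
Augment Res→P1→J5→Out: bottleneck 2, flow now 30.
No augmenting path remains; maximum flow = 30.
In the residual graph, reachable from Res: {Res, J7}.
Min-cut edges: Res→P2 (12), Res→P1 (2), Res→J5 (2), Res→Out (14); capacity 12 + 2 + 2 + 14 = 30.
This cut is saturated, so no flow can exceed 30.

30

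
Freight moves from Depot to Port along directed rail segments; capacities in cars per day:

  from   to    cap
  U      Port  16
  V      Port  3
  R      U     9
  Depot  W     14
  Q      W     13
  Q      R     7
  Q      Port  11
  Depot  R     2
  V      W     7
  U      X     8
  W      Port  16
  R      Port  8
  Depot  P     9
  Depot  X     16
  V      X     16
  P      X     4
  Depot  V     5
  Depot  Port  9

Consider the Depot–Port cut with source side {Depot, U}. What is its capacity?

Edges leaving {Depot, U}: Depot→P (9), Depot→R (2), Depot→V (5), Depot→W (14), Depot→X (16), Depot→Port (9), U→X (8), U→Port (16).
Cut capacity = 9 + 2 + 5 + 14 + 16 + 9 + 8 + 16 = 79.

79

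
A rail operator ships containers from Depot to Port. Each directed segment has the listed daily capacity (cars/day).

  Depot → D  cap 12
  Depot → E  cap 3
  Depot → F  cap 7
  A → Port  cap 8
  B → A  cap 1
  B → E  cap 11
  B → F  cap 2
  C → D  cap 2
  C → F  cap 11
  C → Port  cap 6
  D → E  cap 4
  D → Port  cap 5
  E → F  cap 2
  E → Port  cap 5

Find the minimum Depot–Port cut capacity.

10

Augment Depot→D→Port: bottleneck 5, flow now 5.
Augment Depot→E→Port: bottleneck 3, flow now 8.
Augment Depot→D→E→Port: bottleneck 2, flow now 10.
No augmenting path remains; maximum flow = 10.
By max-flow min-cut, the minimum cut capacity equals the max flow.
In the residual graph, reachable from Depot: {Depot, D, E, F}.
Min-cut edges: D→Port (5), E→Port (5); capacity 5 + 5 = 10.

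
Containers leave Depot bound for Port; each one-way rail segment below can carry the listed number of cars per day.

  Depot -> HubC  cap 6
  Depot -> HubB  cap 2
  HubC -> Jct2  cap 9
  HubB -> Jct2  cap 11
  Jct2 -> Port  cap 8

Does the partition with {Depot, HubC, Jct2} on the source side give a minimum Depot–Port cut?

Given cut capacity: 2 + 8 = 10.
Augment Depot→HubC→Jct2→Port: bottleneck 6, flow now 6.
Augment Depot→HubB→Jct2→Port: bottleneck 2, flow now 8.
No augmenting path remains; maximum flow = 8.
In the residual graph, reachable from Depot: {Depot}.
Min-cut edges: Depot→HubC (6), Depot→HubB (2); capacity 6 + 2 = 8.
Cut capacity 10 exceeds the max flow 8, so it is not minimum.

No — its capacity is 10, but the minimum cut has capacity 8.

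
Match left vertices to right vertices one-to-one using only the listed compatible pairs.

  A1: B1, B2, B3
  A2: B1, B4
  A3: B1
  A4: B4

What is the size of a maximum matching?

Unit-capacity flow: source→left, listed edges, right→sink; max matching = max flow.
Augmenting path A1→B1 (+1); matched 1.
Augmenting path A2→B4 (+1); matched 2.
Augmenting path A3→B1→A1→B2 (+1); matched 3.
No augmenting path remains; maximum matching = 3.
König certificate: {A1, B1, B4} is a vertex cover of size 3 (every listed pair touches it), so no matching can be larger.

3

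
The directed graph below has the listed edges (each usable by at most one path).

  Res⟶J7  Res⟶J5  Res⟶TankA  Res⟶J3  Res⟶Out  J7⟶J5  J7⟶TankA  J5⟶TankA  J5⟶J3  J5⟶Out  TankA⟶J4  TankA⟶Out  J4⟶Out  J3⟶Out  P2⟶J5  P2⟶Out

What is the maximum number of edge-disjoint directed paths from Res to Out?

5

Assign every edge capacity 1; by Menger, the answer equals the max flow.
Path Res→Out (+1); total 1.
Path Res→J5→Out (+1); total 2.
Path Res→TankA→Out (+1); total 3.
Path Res→J3→Out (+1); total 4.
Path Res→J7→TankA→J4→Out (+1); total 5.
No residual Res→Out path; max flow = 5.
Certifying cut of size 5: {Res→J3, Res→J5, Res→J7, Res→Out, Res→TankA}.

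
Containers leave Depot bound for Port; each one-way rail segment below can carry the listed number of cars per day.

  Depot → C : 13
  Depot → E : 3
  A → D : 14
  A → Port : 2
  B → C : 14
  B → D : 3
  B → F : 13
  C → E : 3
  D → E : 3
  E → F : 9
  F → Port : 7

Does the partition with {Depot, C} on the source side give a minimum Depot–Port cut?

Yes — it is a minimum cut (capacity 6).

Given cut capacity: 3 + 3 = 6.
Augment Depot→E→F→Port: bottleneck 3, flow now 3.
Augment Depot→C→E→F→Port: bottleneck 3, flow now 6.
No augmenting path remains; maximum flow = 6.
Cut capacity 6 equals the max flow, so it is a minimum cut.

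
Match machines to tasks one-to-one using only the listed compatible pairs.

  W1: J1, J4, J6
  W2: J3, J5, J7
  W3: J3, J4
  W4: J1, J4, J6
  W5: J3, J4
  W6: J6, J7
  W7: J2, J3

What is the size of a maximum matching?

7

Unit-capacity flow: source→left, listed edges, right→sink; max matching = max flow.
Augmenting path W1→J1 (+1); matched 1.
Augmenting path W2→J3 (+1); matched 2.
Augmenting path W3→J4 (+1); matched 3.
Augmenting path W4→J6 (+1); matched 4.
Augmenting path W6→J7 (+1); matched 5.
Augmenting path W7→J2 (+1); matched 6.
Augmenting path W5→J3→W2→J5 (+1); matched 7.
No augmenting path remains; maximum matching = 7.
König certificate: {W1, W2, W3, W4, W5, W6, W7} is a vertex cover of size 7 (every listed pair touches it), so no matching can be larger.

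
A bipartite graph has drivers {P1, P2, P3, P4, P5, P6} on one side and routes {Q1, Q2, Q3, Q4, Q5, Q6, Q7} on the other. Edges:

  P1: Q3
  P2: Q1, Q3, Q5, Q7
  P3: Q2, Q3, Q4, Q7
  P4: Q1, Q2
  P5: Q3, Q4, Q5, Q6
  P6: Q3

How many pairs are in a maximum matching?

5

Unit-capacity flow: source→left, listed edges, right→sink; max matching = max flow.
Augmenting path P1→Q3 (+1); matched 1.
Augmenting path P2→Q1 (+1); matched 2.
Augmenting path P3→Q2 (+1); matched 3.
Augmenting path P5→Q4 (+1); matched 4.
Augmenting path P4→Q1→P2→Q5 (+1); matched 5.
No augmenting path remains; maximum matching = 5.
König certificate: {P2, P3, P4, P5, Q3} is a vertex cover of size 5 (every listed pair touches it), so no matching can be larger.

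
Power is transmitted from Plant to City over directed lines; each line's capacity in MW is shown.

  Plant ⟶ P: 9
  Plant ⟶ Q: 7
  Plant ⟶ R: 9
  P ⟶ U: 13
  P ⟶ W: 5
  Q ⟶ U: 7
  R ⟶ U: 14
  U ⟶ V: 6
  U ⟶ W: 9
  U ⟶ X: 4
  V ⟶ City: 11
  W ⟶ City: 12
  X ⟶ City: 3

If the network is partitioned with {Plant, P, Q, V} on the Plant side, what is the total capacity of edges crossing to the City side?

Edges leaving {Plant, P, Q, V}: Plant→R (9), P→U (13), P→W (5), Q→U (7), V→City (11).
Cut capacity = 9 + 13 + 5 + 7 + 11 = 45.

45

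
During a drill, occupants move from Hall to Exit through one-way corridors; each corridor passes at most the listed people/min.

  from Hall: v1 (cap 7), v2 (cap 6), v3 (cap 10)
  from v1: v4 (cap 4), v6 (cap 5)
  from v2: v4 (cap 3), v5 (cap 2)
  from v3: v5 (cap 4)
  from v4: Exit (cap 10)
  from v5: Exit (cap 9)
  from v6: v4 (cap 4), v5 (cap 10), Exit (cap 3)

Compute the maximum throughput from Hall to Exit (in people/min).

16

Augment Hall→v1→v4→Exit: bottleneck 4, flow now 4.
Augment Hall→v1→v6→Exit: bottleneck 3, flow now 7.
Augment Hall→v2→v4→Exit: bottleneck 3, flow now 10.
Augment Hall→v2→v5→Exit: bottleneck 2, flow now 12.
Augment Hall→v3→v5→Exit: bottleneck 4, flow now 16.
No augmenting path remains; maximum flow = 16.
In the residual graph, reachable from Hall: {Hall, v2, v3}.
Min-cut edges: Hall→v1 (7), v2→v4 (3), v2→v5 (2), v3→v5 (4); capacity 7 + 3 + 2 + 4 = 16.
This cut is saturated, so no flow can exceed 16.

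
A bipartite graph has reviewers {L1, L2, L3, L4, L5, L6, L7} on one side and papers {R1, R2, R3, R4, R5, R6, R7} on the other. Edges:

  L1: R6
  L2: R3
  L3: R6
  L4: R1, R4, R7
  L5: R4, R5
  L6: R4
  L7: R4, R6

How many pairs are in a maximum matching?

Unit-capacity flow: source→left, listed edges, right→sink; max matching = max flow.
Augmenting path L1→R6 (+1); matched 1.
Augmenting path L2→R3 (+1); matched 2.
Augmenting path L4→R1 (+1); matched 3.
Augmenting path L5→R4 (+1); matched 4.
Augmenting path L6→R4→L5→R5 (+1); matched 5.
No augmenting path remains; maximum matching = 5.
König certificate: {L2, L4, L5, R4, R6} is a vertex cover of size 5 (every listed pair touches it), so no matching can be larger.

5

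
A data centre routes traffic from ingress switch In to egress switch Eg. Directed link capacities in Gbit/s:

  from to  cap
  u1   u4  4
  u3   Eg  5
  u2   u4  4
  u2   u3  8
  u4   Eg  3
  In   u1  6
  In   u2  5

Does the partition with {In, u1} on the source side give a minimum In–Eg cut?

Given cut capacity: 5 + 4 = 9.
Augment In→u1→u4→Eg: bottleneck 3, flow now 3.
Augment In→u2→u3→Eg: bottleneck 5, flow now 8.
No augmenting path remains; maximum flow = 8.
In the residual graph, reachable from In: {In, u1, u4}.
Min-cut edges: In→u2 (5), u4→Eg (3); capacity 5 + 3 = 8.
Cut capacity 9 exceeds the max flow 8, so it is not minimum.

No — its capacity is 9, but the minimum cut has capacity 8.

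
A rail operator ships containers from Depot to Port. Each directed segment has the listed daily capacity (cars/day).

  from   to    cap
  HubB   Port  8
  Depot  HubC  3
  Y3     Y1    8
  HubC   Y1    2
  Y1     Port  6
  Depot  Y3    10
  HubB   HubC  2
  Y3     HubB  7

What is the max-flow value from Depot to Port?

Augment Depot→HubC→Y1→Port: bottleneck 2, flow now 2.
Augment Depot→Y3→HubB→Port: bottleneck 7, flow now 9.
Augment Depot→Y3→Y1→Port: bottleneck 3, flow now 12.
No augmenting path remains; maximum flow = 12.
In the residual graph, reachable from Depot: {Depot, HubC}.
Min-cut edges: Depot→Y3 (10), HubC→Y1 (2); capacity 10 + 2 = 12.
This cut is saturated, so no flow can exceed 12.

12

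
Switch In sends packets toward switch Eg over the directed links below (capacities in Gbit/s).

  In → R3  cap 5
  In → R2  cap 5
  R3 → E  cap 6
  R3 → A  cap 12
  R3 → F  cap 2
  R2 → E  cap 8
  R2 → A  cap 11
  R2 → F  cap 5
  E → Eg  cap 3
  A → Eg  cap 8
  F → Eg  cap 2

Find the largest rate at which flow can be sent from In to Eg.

10

Augment In→R3→E→Eg: bottleneck 3, flow now 3.
Augment In→R3→A→Eg: bottleneck 2, flow now 5.
Augment In→R2→A→Eg: bottleneck 5, flow now 10.
No augmenting path remains; maximum flow = 10.
In the residual graph, reachable from In: {In}.
Min-cut edges: In→R3 (5), In→R2 (5); capacity 5 + 5 = 10.
This cut is saturated, so no flow can exceed 10.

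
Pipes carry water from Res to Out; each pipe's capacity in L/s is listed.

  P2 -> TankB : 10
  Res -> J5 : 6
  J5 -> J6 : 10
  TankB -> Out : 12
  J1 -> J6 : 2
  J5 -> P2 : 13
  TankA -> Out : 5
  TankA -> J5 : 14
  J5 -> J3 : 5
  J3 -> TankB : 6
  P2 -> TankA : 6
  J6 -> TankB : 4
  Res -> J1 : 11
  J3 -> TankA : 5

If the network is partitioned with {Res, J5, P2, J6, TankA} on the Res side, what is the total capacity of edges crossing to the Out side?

Edges leaving {Res, J5, P2, J6, TankA}: Res→J1 (11), J5→J3 (5), P2→TankB (10), J6→TankB (4), TankA→Out (5).
Cut capacity = 11 + 5 + 10 + 4 + 5 = 35.

35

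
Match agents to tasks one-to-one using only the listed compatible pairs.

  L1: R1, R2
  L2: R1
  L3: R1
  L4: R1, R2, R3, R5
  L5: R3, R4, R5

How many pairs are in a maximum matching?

Unit-capacity flow: source→left, listed edges, right→sink; max matching = max flow.
Augmenting path L1→R1 (+1); matched 1.
Augmenting path L4→R2 (+1); matched 2.
Augmenting path L5→R3 (+1); matched 3.
Augmenting path L2→R1→L1→R2→L4→R5 (+1); matched 4.
No augmenting path remains; maximum matching = 4.
König certificate: {L1, L4, L5, R1} is a vertex cover of size 4 (every listed pair touches it), so no matching can be larger.

4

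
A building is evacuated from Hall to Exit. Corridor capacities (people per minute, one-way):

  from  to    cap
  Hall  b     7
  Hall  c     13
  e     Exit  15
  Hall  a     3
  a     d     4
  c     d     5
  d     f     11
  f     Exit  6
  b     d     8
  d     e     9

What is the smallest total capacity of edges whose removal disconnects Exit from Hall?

15

Augment Hall→a→d→e→Exit: bottleneck 3, flow now 3.
Augment Hall→b→d→e→Exit: bottleneck 6, flow now 9.
Augment Hall→b→d→f→Exit: bottleneck 1, flow now 10.
Augment Hall→c→d→f→Exit: bottleneck 5, flow now 15.
No augmenting path remains; maximum flow = 15.
By max-flow min-cut, the minimum cut capacity equals the max flow.
In the residual graph, reachable from Hall: {Hall, c}.
Min-cut edges: Hall→a (3), Hall→b (7), c→d (5); capacity 3 + 7 + 5 = 15.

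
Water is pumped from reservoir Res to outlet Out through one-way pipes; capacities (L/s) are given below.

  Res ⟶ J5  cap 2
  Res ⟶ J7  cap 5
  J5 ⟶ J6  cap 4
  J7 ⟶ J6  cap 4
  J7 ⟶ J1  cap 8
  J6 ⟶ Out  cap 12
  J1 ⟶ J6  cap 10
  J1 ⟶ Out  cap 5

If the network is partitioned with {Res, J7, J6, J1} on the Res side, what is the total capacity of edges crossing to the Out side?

19

Edges leaving {Res, J7, J6, J1}: Res→J5 (2), J6→Out (12), J1→Out (5).
Cut capacity = 2 + 12 + 5 = 19.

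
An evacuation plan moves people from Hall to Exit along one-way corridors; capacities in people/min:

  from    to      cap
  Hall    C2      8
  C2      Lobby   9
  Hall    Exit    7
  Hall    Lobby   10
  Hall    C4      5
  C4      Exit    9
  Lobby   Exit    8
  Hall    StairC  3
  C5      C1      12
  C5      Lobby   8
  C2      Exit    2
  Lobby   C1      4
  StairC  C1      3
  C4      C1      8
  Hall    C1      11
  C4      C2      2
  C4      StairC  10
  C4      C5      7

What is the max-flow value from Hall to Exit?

22

Augment Hall→Exit: bottleneck 7, flow now 7.
Augment Hall→C4→Exit: bottleneck 5, flow now 12.
Augment Hall→C2→Exit: bottleneck 2, flow now 14.
Augment Hall→Lobby→Exit: bottleneck 8, flow now 22.
No augmenting path remains; maximum flow = 22.
In the residual graph, reachable from Hall: {Hall, StairC, C2, Lobby, C1}.
Min-cut edges: Hall→C4 (5), Hall→Exit (7), C2→Exit (2), Lobby→Exit (8); capacity 5 + 7 + 2 + 8 = 22.
This cut is saturated, so no flow can exceed 22.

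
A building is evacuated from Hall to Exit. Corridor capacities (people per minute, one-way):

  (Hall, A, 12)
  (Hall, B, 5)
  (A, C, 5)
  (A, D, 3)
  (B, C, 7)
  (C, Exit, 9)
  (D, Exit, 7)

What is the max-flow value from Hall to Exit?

Augment Hall→A→C→Exit: bottleneck 5, flow now 5.
Augment Hall→A→D→Exit: bottleneck 3, flow now 8.
Augment Hall→B→C→Exit: bottleneck 4, flow now 12.
No augmenting path remains; maximum flow = 12.
In the residual graph, reachable from Hall: {Hall, A, B, C}.
Min-cut edges: A→D (3), C→Exit (9); capacity 3 + 9 = 12.
This cut is saturated, so no flow can exceed 12.

12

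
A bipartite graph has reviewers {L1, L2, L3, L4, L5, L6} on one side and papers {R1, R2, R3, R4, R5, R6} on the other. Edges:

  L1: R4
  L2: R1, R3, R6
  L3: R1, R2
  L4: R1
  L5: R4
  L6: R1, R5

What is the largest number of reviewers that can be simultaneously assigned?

Unit-capacity flow: source→left, listed edges, right→sink; max matching = max flow.
Augmenting path L1→R4 (+1); matched 1.
Augmenting path L2→R1 (+1); matched 2.
Augmenting path L3→R2 (+1); matched 3.
Augmenting path L6→R5 (+1); matched 4.
Augmenting path L4→R1→L2→R3 (+1); matched 5.
No augmenting path remains; maximum matching = 5.
König certificate: {L2, L3, L4, L6, R4} is a vertex cover of size 5 (every listed pair touches it), so no matching can be larger.

5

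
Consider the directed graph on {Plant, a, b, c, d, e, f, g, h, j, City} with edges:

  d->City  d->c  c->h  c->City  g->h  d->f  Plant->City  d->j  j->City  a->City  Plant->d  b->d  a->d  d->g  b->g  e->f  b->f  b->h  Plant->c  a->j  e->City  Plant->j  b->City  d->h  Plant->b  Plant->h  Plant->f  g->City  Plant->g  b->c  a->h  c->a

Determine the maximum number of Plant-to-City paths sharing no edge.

Assign every edge capacity 1; by Menger, the answer equals the max flow.
Path Plant→City (+1); total 1.
Path Plant→b→City (+1); total 2.
Path Plant→c→City (+1); total 3.
Path Plant→d→City (+1); total 4.
Path Plant→g→City (+1); total 5.
Path Plant→j→City (+1); total 6.
No residual Plant→City path; max flow = 6.
Certifying cut of size 6: {Plant→City, Plant→b, Plant→c, Plant→d, Plant→g, Plant→j}.

6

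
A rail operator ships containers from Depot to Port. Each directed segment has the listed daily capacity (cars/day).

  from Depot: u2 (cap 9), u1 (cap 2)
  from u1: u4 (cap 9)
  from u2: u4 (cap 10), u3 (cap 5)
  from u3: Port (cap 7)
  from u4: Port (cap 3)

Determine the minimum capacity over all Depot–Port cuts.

Augment Depot→u1→u4→Port: bottleneck 2, flow now 2.
Augment Depot→u2→u3→Port: bottleneck 5, flow now 7.
Augment Depot→u2→u4→Port: bottleneck 1, flow now 8.
No augmenting path remains; maximum flow = 8.
By max-flow min-cut, the minimum cut capacity equals the max flow.
In the residual graph, reachable from Depot: {Depot, u1, u2, u4}.
Min-cut edges: u2→u3 (5), u4→Port (3); capacity 5 + 3 = 8.

8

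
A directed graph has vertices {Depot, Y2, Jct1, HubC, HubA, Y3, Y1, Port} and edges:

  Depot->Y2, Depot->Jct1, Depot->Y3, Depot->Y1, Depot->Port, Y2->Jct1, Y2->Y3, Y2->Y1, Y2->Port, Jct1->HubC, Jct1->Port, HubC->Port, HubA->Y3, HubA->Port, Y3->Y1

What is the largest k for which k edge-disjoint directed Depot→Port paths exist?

Assign every edge capacity 1; by Menger, the answer equals the max flow.
Path Depot→Port (+1); total 1.
Path Depot→Y2→Port (+1); total 2.
Path Depot→Jct1→Port (+1); total 3.
No residual Depot→Port path; max flow = 3.
Certifying cut of size 3: {Depot→Jct1, Depot→Port, Depot→Y2}.

3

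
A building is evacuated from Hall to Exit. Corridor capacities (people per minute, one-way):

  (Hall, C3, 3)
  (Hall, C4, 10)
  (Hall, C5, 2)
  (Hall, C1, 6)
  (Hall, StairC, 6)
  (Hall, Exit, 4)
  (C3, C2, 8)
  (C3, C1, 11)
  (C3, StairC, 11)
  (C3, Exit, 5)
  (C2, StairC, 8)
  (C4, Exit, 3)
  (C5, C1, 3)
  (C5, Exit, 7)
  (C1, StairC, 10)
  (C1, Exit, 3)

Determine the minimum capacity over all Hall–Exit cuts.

15

Augment Hall→Exit: bottleneck 4, flow now 4.
Augment Hall→C3→Exit: bottleneck 3, flow now 7.
Augment Hall→C4→Exit: bottleneck 3, flow now 10.
Augment Hall→C5→Exit: bottleneck 2, flow now 12.
Augment Hall→C1→Exit: bottleneck 3, flow now 15.
No augmenting path remains; maximum flow = 15.
By max-flow min-cut, the minimum cut capacity equals the max flow.
In the residual graph, reachable from Hall: {Hall, C4, C1, StairC}.
Min-cut edges: Hall→C3 (3), Hall→C5 (2), Hall→Exit (4), C4→Exit (3), C1→Exit (3); capacity 3 + 2 + 4 + 3 + 3 = 15.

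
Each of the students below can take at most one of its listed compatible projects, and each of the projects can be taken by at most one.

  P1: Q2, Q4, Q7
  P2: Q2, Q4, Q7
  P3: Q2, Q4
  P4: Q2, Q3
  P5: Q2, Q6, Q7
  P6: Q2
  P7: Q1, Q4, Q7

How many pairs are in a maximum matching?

6

Unit-capacity flow: source→left, listed edges, right→sink; max matching = max flow.
Augmenting path P1→Q2 (+1); matched 1.
Augmenting path P2→Q4 (+1); matched 2.
Augmenting path P4→Q3 (+1); matched 3.
Augmenting path P5→Q6 (+1); matched 4.
Augmenting path P7→Q1 (+1); matched 5.
Augmenting path P3→Q2→P1→Q7 (+1); matched 6.
No augmenting path remains; maximum matching = 6.
König certificate: {P4, P5, P7, Q2, Q4, Q7} is a vertex cover of size 6 (every listed pair touches it), so no matching can be larger.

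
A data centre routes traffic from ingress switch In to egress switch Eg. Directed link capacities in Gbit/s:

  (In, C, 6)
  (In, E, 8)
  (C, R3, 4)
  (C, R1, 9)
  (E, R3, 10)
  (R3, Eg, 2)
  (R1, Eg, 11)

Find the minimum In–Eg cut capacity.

Augment In→C→R3→Eg: bottleneck 2, flow now 2.
Augment In→C→R1→Eg: bottleneck 4, flow now 6.
Augment In→E→R3→C→R1→Eg: bottleneck 2, flow now 8. (uses reverse residual edge)
No augmenting path remains; maximum flow = 8.
By max-flow min-cut, the minimum cut capacity equals the max flow.
In the residual graph, reachable from In: {In, E, R3}.
Min-cut edges: In→C (6), R3→Eg (2); capacity 6 + 2 = 8.

8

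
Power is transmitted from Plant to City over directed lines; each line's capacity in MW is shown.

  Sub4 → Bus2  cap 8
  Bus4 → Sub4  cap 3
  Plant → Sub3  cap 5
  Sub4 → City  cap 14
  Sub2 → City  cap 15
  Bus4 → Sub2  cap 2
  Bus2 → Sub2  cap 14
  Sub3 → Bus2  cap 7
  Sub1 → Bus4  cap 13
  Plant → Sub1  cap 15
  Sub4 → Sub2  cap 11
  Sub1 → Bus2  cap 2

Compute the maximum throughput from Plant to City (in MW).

12

Augment Plant→Sub1→Bus4→Sub2→City: bottleneck 2, flow now 2.
Augment Plant→Sub1→Bus4→Sub4→City: bottleneck 3, flow now 5.
Augment Plant→Sub1→Bus2→Sub2→City: bottleneck 2, flow now 7.
Augment Plant→Sub3→Bus2→Sub2→City: bottleneck 5, flow now 12.
No augmenting path remains; maximum flow = 12.
In the residual graph, reachable from Plant: {Plant, Sub1, Bus4}.
Min-cut edges: Plant→Sub3 (5), Sub1→Bus2 (2), Bus4→Sub2 (2), Bus4→Sub4 (3); capacity 5 + 2 + 2 + 3 = 12.
This cut is saturated, so no flow can exceed 12.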